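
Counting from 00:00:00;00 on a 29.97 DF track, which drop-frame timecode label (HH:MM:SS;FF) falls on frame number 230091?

02:07:57;11

Ten DF minutes hold 17982 frames, so frame 230091 lies in block 12 (frames 215784–233765) with 14307 frames into that block.
The block's first minute is 1800 frames and the rest 1798 each; 14307 frames reaches minute 7, so 12 × 18 + 7 × 2 = 230 labels have been skipped so far.
Adding those back, label number 230091 + 230 = 230321 at 30 labels/s is 7677 s + 11 f = 2 h 7 min 57 s frame 11, i.e. 02:07:57;11.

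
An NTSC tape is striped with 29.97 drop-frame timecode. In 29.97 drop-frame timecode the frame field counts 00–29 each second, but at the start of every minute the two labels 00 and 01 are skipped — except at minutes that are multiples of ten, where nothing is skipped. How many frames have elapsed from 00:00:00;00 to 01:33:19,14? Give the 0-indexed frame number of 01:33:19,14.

167816

Complete 10-minute blocks: 9, each 17982 frames → 161838.
Remaining 3 whole minutes in the current block: 1800 + 2 × 1798 = 5396 frames.
Within the current minute: 19 × 30 + 14 − 2 = 582 (labels ;00/;01 skipped at this minute). Total = 161838 + 5396 + 582 = 167816.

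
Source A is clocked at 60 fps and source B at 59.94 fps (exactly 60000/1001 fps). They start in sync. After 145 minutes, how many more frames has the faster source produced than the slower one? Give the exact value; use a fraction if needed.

522000/1001 frames

145 min = 8700 s.
A emits 60 × 8700 = 522000 frames; B emits 60000/1001 × 8700 = 522000000/1001.
Difference = 522000/1001 frames (≈ 521.4785); B is behind A.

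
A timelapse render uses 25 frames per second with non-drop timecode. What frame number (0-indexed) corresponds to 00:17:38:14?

26464

Total seconds to the label: (0 × 3600 + 17 × 60 + 38) = 1058.
Frame index = 1058 × 25 + 14 = 26464.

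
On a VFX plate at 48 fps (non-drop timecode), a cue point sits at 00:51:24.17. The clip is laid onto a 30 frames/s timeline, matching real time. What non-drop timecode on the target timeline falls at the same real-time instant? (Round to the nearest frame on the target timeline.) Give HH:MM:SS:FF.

00:51:24:11

Source frame index: (0×3600 + 51×60 + 24) × 48 + 17 = 148049.
Real time: 148049 / (48) = 148049/48 s.
Target frame: (148049/48) × (30) = 740245/8 ≈ 92530.625 → 92531.
At 30 labels/s: frame 92531 → 00:51:24:11.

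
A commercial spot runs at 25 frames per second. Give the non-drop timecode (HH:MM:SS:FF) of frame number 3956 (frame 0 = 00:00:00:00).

00:02:38:06

3956 ÷ 25 = 158 full seconds, remainder 6 frames.
158 s = 0 h 2 min 38 s.
Timecode: 00:02:38:06.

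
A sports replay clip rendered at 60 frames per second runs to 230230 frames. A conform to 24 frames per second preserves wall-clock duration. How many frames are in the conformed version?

Target frames = source frames × (target rate / source rate) = 230230 × (24)/(60) = 230230 × 2/5 = 92092.

92092 frames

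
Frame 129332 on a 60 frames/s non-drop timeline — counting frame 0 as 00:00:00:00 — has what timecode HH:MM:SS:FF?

00:35:55:32

129332 ÷ 60 = 2155 full seconds, remainder 32 frames.
2155 s = 0 h 35 min 55 s.
Timecode: 00:35:55:32.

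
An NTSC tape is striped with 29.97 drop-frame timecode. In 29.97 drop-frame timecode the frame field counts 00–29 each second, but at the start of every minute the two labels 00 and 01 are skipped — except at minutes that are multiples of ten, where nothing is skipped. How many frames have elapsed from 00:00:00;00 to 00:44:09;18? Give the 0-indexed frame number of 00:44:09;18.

As if non-drop at 30 labels/s: (0 × 3600 + 44 × 60 + 9) × 30 + 18 = 79488.
Minute boundaries passed: 44; those not divisible by 10: 44 − 4 = 40; dropped labels = 2 × 40 = 80.
Actual frame index = 79488 − 80 = 79408.

79408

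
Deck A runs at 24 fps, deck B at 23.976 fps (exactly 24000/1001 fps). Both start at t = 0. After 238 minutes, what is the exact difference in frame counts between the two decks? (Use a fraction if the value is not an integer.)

48960/143 frames

238 min = 14280 s.
A emits 24 × 14280 = 342720 frames; B emits 24000/1001 × 14280 = 48960000/143.
Difference = 48960/143 frames (≈ 342.3776); B is behind A.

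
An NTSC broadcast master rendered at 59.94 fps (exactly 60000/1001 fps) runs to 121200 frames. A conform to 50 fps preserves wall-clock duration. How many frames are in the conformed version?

Target frames = source frames × (target rate / source rate) = 121200 × (50)/(60000/1001) = 121200 × 1001/1200 = 101101.

101101 frames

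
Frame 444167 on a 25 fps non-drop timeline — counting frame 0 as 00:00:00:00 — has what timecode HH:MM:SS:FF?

04:56:06:17

444167 ÷ 25 = 17766 full seconds, remainder 17 frames.
17766 s = 4 h 56 min 6 s.
Timecode: 04:56:06:17.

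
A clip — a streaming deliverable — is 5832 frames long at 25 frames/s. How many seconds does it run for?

233.28 seconds

Running time = 5832 / (25) = 233.28 s.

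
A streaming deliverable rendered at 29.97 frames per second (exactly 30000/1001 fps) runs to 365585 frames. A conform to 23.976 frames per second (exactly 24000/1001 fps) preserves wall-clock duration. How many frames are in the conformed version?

292468 frames

Target frames = source frames × (target rate / source rate) = 365585 × (24000/1001)/(30000/1001) = 365585 × 4/5 = 292468.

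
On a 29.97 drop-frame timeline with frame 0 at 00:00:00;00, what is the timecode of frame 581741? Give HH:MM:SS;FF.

Each 10-minute DF block holds 10 × 60 × 30 − 9 × 2 = 17982 frames. 581741 ÷ 17982 → 32 full blocks, remainder 6317.
Within the partial block the first minute is 1800 frames and each further minute 1798, so 3 further minute boundaries passed. Total skipped labels = 18 × 32 + 2 × 3 = 582.
Non-drop label index = 581741 + 582 = 582323; at 30 labels/s that is 05:23:30:23, i.e. DF 05:23:30;23.

05:23:30;23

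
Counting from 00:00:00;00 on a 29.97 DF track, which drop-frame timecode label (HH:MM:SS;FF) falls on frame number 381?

00:00:12;21

Each 10-minute DF block holds 10 × 60 × 30 − 9 × 2 = 17982 frames. 381 ÷ 17982 → 0 full blocks, remainder 381.
Within the partial block the first minute is 1800 frames and each further minute 1798, so 0 further minute boundaries passed. Total skipped labels = 18 × 0 + 2 × 0 = 0.
Non-drop label index = 381 + 0 = 381; at 30 labels/s that is 00:00:12:21, i.e. DF 00:00:12;21.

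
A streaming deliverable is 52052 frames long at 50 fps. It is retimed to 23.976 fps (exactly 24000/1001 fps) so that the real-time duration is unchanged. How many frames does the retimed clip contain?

24960 frames

Target frames = source frames × (target rate / source rate) = 52052 × (24000/1001)/(50) = 52052 × 480/1001 = 24960.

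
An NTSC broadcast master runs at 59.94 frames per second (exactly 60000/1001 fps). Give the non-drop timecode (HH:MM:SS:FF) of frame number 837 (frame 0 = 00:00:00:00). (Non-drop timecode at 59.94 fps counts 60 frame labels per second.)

837 ÷ 60 = 13 full seconds, remainder 57 frames.
13 s = 0 h 0 min 13 s.
Timecode: 00:00:13:57.

00:00:13:57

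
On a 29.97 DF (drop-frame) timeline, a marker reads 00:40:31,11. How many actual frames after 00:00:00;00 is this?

72869

Complete 10-minute blocks: 4, each 17982 frames → 71928.
Remaining 0 whole minutes in the current block: 0 frames.
Within the current minute: 31 × 30 + 11 = 941. Total = 71928 + 0 + 941 = 72869.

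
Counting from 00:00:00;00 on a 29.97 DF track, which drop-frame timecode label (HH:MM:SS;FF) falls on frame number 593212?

05:29:53;16

Ten DF minutes hold 17982 frames, so frame 593212 lies in block 32 (frames 575424–593405) with 17788 frames into that block.
The block's first minute is 1800 frames and the rest 1798 each; 17788 frames reaches minute 9, so 32 × 18 + 9 × 2 = 594 labels have been skipped so far.
Adding those back, label number 593212 + 594 = 593806 at 30 labels/s is 19793 s + 16 f = 5 h 29 min 53 s frame 16, i.e. 05:29:53;16.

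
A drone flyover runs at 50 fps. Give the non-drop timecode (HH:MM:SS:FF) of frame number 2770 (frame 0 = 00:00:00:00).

00:00:55:20

2770 ÷ 50 = 55 full seconds, remainder 20 frames.
55 s = 0 h 0 min 55 s.
Timecode: 00:00:55:20.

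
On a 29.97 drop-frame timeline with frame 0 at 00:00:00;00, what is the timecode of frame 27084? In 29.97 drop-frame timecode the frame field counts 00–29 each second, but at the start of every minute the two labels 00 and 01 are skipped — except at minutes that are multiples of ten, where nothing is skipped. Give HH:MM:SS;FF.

Each 10-minute DF block holds 10 × 60 × 30 − 9 × 2 = 17982 frames. 27084 ÷ 17982 → 1 full block, remainder 9102.
Within the partial block the first minute is 1800 frames and each further minute 1798, so 5 further minute boundaries passed. Total skipped labels = 18 × 1 + 2 × 5 = 28.
Non-drop label index = 27084 + 28 = 27112; at 30 labels/s that is 00:15:03:22, i.e. DF 00:15:03;22.

00:15:03;22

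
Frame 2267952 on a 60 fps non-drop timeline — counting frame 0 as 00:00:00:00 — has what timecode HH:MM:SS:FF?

2267952 ÷ 60 = 37799 full seconds, remainder 12 frames.
37799 s = 10 h 29 min 59 s.
Timecode: 10:29:59:12.

10:29:59:12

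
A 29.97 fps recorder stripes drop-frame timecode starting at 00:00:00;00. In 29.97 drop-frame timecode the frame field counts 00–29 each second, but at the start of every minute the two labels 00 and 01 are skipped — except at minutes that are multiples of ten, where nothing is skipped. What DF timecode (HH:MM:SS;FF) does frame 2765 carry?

00:01:32;07

Ten DF minutes hold 17982 frames, so frame 2765 lies in block 0 (frames 0–17981) with 2765 frames into that block.
The block's first minute is 1800 frames and the rest 1798 each; 2765 frames reaches minute 1, so 0 × 18 + 1 × 2 = 2 labels have been skipped so far.
Adding those back, label number 2765 + 2 = 2767 at 30 labels/s is 92 s + 7 f = 0 h 1 min 32 s frame 7, i.e. 00:01:32;07.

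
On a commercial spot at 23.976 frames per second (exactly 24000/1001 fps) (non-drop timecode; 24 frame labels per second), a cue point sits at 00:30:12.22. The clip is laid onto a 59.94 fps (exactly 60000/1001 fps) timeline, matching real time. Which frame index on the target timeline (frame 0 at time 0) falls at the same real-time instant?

Source frame index: (0×3600 + 30×60 + 12) × 24 + 22 = 43510.
Real time: 43510 / (24000/1001) = 4355351/2400 s.
Target frame: (4355351/2400) × (60000/1001) = 108775.

frame 108775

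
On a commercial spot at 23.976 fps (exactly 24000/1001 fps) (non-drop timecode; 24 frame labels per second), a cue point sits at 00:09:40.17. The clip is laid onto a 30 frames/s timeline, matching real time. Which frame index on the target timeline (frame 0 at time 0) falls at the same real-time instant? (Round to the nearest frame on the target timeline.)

Source frame index: (0×3600 + 9×60 + 40) × 24 + 17 = 13937.
Real time: 13937 / (24000/1001) = 13950937/24000 s.
Target frame: (13950937/24000) × (30) = 13950937/800 ≈ 17438.671 → 17439.

frame 17439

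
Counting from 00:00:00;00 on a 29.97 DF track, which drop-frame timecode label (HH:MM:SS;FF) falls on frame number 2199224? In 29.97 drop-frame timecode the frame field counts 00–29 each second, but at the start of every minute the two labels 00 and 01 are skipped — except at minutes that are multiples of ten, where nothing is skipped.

Each 10-minute DF block holds 10 × 60 × 30 − 9 × 2 = 17982 frames. 2199224 ÷ 17982 → 122 full blocks, remainder 5420.
Within the partial block the first minute is 1800 frames and each further minute 1798, so 3 further minute boundaries passed. Total skipped labels = 18 × 122 + 2 × 3 = 2202.
Non-drop label index = 2199224 + 2202 = 2201426; at 30 labels/s that is 20:23:00:26, i.e. DF 20:23:00;26.

20:23:00;26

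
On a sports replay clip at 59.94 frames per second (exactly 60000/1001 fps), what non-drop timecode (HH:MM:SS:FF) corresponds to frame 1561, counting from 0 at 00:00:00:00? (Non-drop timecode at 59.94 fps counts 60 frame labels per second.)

1561 ÷ 60 = 26 full seconds, remainder 1 frame.
26 s = 0 h 0 min 26 s.
Timecode: 00:00:26:01.

00:00:26:01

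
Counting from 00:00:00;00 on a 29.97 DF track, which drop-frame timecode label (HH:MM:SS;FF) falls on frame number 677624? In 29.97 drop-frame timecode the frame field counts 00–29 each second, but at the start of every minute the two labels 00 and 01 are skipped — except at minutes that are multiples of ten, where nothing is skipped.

06:16:50;02

Ten DF minutes hold 17982 frames, so frame 677624 lies in block 37 (frames 665334–683315) with 12290 frames into that block.
The block's first minute is 1800 frames and the rest 1798 each; 12290 frames reaches minute 6, so 37 × 18 + 6 × 2 = 678 labels have been skipped so far.
Adding those back, label number 677624 + 678 = 678302 at 30 labels/s is 22610 s + 2 f = 6 h 16 min 50 s frame 2, i.e. 06:16:50;02.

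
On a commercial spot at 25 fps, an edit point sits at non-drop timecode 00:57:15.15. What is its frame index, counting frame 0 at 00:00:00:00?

Total seconds to the label: (0 × 3600 + 57 × 60 + 15) = 3435.
Frame index = 3435 × 25 + 15 = 85890.

85890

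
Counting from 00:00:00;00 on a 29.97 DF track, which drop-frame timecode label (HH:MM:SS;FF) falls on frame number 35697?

00:19:51;03

Each 10-minute DF block holds 10 × 60 × 30 − 9 × 2 = 17982 frames. 35697 ÷ 17982 → 1 full block, remainder 17715.
Within the partial block the first minute is 1800 frames and each further minute 1798, so 9 further minute boundaries passed. Total skipped labels = 18 × 1 + 2 × 9 = 36.
Non-drop label index = 35697 + 36 = 35733; at 30 labels/s that is 00:19:51:03, i.e. DF 00:19:51;03.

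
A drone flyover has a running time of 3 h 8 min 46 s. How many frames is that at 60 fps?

3 h 8 min 46 s = 11326 s.
Frames = 11326 × 60 = 679560.

679560 frames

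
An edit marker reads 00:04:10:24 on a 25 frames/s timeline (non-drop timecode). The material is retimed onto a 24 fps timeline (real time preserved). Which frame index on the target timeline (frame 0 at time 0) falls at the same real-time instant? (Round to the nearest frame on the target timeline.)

frame 6023

Source frame index: (0×3600 + 4×60 + 10) × 25 + 24 = 6274.
Real time: 6274 / (25) = 6274/25 s.
Target frame: (6274/25) × (24) = 150576/25 ≈ 6023.040 → 6023.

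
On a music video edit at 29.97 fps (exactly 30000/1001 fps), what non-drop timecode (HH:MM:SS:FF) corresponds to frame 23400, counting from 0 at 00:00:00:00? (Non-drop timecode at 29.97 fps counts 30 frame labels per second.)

23400 ÷ 30 = 780 full seconds, remainder 0 frames.
780 s = 0 h 13 min 0 s.
Timecode: 00:13:00:00.

00:13:00:00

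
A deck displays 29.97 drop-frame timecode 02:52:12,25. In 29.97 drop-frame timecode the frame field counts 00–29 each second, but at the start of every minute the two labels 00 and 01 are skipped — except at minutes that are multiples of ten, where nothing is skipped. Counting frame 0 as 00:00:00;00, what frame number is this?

309675

As if non-drop at 30 labels/s: (2 × 3600 + 52 × 60 + 12) × 30 + 25 = 309985.
Minute boundaries passed: 172; those not divisible by 10: 172 − 17 = 155; dropped labels = 2 × 155 = 310.
Actual frame index = 309985 − 310 = 309675.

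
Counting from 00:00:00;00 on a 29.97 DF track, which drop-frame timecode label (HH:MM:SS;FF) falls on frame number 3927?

Ten DF minutes hold 17982 frames, so frame 3927 lies in block 0 (frames 0–17981) with 3927 frames into that block.
The block's first minute is 1800 frames and the rest 1798 each; 3927 frames reaches minute 2, so 0 × 18 + 2 × 2 = 4 labels have been skipped so far.
Adding those back, label number 3927 + 4 = 3931 at 30 labels/s is 131 s + 1 f = 0 h 2 min 11 s frame 1, i.e. 00:02:11;01.

00:02:11;01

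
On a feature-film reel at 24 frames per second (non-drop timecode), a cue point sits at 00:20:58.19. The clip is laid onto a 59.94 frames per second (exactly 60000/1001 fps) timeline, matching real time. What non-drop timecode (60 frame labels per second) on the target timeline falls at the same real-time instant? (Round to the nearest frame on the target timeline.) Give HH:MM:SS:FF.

00:20:57:32

Source frame index: (0×3600 + 20×60 + 58) × 24 + 19 = 30211.
Real time: 30211 / (24) = 30211/24 s.
Target frame: (30211/24) × (60000/1001) = 75527500/1001 ≈ 75452.048 → 75452.
At 60 labels/s: frame 75452 → 00:20:57:32.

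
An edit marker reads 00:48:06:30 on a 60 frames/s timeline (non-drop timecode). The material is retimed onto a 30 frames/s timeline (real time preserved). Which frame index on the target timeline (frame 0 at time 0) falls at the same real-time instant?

frame 86595

Source frame index: (0×3600 + 48×60 + 6) × 60 + 30 = 173190.
Real time: 173190 / (60) = 5773/2 s.
Target frame: (5773/2) × (30) = 86595.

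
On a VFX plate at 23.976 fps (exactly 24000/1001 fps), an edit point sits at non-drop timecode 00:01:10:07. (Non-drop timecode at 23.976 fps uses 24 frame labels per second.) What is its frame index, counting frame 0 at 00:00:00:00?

frame 1687

Total seconds to the label: (0 × 3600 + 1 × 60 + 10) = 70.
Frame index = 70 × 24 + 7 = 1687.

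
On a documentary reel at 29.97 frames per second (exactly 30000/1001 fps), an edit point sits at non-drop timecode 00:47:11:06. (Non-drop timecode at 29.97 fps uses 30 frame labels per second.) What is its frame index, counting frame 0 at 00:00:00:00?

Total seconds to the label: (0 × 3600 + 47 × 60 + 11) = 2831.
Frame index = 2831 × 30 + 6 = 84936.

frame 84936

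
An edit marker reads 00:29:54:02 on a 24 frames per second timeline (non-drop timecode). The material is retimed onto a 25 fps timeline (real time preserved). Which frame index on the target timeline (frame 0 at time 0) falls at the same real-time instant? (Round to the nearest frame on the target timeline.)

frame 44852

Source frame index: (0×3600 + 29×60 + 54) × 24 + 2 = 43058.
Real time: 43058 / (24) = 21529/12 s.
Target frame: (21529/12) × (25) = 538225/12 ≈ 44852.083 → 44852.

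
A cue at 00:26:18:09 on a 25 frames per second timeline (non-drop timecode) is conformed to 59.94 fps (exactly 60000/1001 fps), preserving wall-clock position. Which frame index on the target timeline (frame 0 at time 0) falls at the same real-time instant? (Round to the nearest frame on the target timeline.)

frame 94607

Source frame index: (0×3600 + 26×60 + 18) × 25 + 9 = 39459.
Real time: 39459 / (25) = 39459/25 s.
Target frame: (39459/25) × (60000/1001) = 13528800/143 ≈ 94606.993 → 94607.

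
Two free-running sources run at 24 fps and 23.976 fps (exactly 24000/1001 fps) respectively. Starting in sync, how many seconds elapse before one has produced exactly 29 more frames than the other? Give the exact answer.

29029/24 seconds

The gap grows by |24000/1001 − 24| = 24/1001 frames per second.
Time for a 29-frame gap: 29 ÷ (24/1001) = 29029/24 s.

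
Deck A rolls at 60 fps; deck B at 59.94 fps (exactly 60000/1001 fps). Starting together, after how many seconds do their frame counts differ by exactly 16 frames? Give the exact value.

The gap grows by |60000/1001 − 60| = 60/1001 frames per second.
Time for a 16-frame gap: 16 ÷ (60/1001) = 4004/15 s.

4004/15 seconds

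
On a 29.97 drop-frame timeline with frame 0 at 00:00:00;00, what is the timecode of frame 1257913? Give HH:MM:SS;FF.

11:39:32;13

Ten DF minutes hold 17982 frames, so frame 1257913 lies in block 69 (frames 1240758–1258739) with 17155 frames into that block.
The block's first minute is 1800 frames and the rest 1798 each; 17155 frames reaches minute 9, so 69 × 18 + 9 × 2 = 1260 labels have been skipped so far.
Adding those back, label number 1257913 + 1260 = 1259173 at 30 labels/s is 41972 s + 13 f = 11 h 39 min 32 s frame 13, i.e. 11:39:32;13.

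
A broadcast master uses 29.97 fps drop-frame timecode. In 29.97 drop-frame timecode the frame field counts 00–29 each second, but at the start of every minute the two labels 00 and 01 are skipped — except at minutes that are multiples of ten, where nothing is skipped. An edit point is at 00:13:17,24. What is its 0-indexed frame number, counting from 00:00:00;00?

Complete 10-minute blocks: 1, each 17982 frames → 17982.
Remaining 3 whole minutes in the current block: 1800 + 2 × 1798 = 5396 frames.
Within the current minute: 17 × 30 + 24 − 2 = 532 (labels ;00/;01 skipped at this minute). Total = 17982 + 5396 + 532 = 23910.

23910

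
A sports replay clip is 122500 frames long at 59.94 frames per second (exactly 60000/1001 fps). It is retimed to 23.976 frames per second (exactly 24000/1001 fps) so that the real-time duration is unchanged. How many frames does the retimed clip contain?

Target frames = source frames × (target rate / source rate) = 122500 × (24000/1001)/(60000/1001) = 122500 × 2/5 = 49000.

49000 frames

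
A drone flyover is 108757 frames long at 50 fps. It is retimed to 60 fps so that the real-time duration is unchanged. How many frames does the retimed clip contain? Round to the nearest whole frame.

130508 frames

Frames at target rate = 108757 × (60) / (50) = 652542/5 ≈ 130508.400.
Nearest whole frame: 130508.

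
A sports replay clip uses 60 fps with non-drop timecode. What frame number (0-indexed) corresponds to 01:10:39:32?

Total seconds to the label: (1 × 3600 + 10 × 60 + 39) = 4239.
Frame index = 4239 × 60 + 32 = 254372.

254372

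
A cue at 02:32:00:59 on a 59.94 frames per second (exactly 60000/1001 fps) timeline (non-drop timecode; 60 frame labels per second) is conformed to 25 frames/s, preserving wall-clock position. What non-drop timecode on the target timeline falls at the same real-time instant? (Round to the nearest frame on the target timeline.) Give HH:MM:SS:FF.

02:32:10:03

Source frame index: (2×3600 + 32×60 + 0) × 60 + 59 = 547259.
Real time: 547259 / (60000/1001) = 547806259/60000 s.
Target frame: (547806259/60000) × (25) = 547806259/2400 ≈ 228252.608 → 228253.
At 25 labels/s: frame 228253 → 02:32:10:03.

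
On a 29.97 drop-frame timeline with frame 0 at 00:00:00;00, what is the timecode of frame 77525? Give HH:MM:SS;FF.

00:43:06;23

Each 10-minute DF block holds 10 × 60 × 30 − 9 × 2 = 17982 frames. 77525 ÷ 17982 → 4 full blocks, remainder 5597.
Within the partial block the first minute is 1800 frames and each further minute 1798, so 3 further minute boundaries passed. Total skipped labels = 18 × 4 + 2 × 3 = 78.
Non-drop label index = 77525 + 78 = 77603; at 30 labels/s that is 00:43:06:23, i.e. DF 00:43:06;23.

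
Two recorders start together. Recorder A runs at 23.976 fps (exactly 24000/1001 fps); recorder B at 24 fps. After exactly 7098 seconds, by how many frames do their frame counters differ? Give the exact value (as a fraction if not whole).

A emits 24000/1001 × 7098 = 1872000/11 frames; B emits 24 × 7098 = 170352.
Difference = 1872/11 frames (≈ 170.1818); B is ahead of A.

1872/11 frames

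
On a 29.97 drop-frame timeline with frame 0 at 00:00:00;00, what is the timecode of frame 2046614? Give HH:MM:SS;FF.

Each 10-minute DF block holds 10 × 60 × 30 − 9 × 2 = 17982 frames. 2046614 ÷ 17982 → 113 full blocks, remainder 14648.
Within the partial block the first minute is 1800 frames and each further minute 1798, so 8 further minute boundaries passed. Total skipped labels = 18 × 113 + 2 × 8 = 2050.
Non-drop label index = 2046614 + 2050 = 2048664; at 30 labels/s that is 18:58:08:24, i.e. DF 18:58:08;24.

18:58:08;24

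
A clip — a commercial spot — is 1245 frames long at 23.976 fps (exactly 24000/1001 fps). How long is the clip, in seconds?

51.926875 seconds

Running time = 1245 / (24000/1001) = 51.926875 s.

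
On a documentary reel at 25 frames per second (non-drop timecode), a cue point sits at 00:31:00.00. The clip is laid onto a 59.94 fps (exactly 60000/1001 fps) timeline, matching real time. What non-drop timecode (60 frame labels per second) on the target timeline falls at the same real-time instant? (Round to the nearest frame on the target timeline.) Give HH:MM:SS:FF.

Source frame index: (0×3600 + 31×60 + 0) × 25 + 0 = 46500.
Real time: 46500 / (25) = 1860 s.
Target frame: (1860) × (60000/1001) = 111600000/1001 ≈ 111488.511 → 111489.
At 60 labels/s: frame 111489 → 00:30:58:09.

00:30:58:09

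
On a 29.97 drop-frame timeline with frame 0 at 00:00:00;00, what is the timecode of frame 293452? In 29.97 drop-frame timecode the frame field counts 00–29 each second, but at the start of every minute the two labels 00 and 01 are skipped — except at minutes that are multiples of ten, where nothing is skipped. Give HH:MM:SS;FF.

Each 10-minute DF block holds 10 × 60 × 30 − 9 × 2 = 17982 frames. 293452 ÷ 17982 → 16 full blocks, remainder 5740.
Within the partial block the first minute is 1800 frames and each further minute 1798, so 3 further minute boundaries passed. Total skipped labels = 18 × 16 + 2 × 3 = 294.
Non-drop label index = 293452 + 294 = 293746; at 30 labels/s that is 02:43:11:16, i.e. DF 02:43:11;16.

02:43:11;16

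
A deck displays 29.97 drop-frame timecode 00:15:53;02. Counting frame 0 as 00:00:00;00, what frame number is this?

28564

As if non-drop at 30 labels/s: (0 × 3600 + 15 × 60 + 53) × 30 + 2 = 28592.
Minute boundaries passed: 15; those not divisible by 10: 15 − 1 = 14; dropped labels = 2 × 14 = 28.
Actual frame index = 28592 − 28 = 28564.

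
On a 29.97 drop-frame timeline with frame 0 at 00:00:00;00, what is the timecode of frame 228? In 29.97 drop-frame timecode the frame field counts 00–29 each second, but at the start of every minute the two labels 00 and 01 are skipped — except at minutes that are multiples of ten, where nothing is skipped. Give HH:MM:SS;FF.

00:00:07;18

Each 10-minute DF block holds 10 × 60 × 30 − 9 × 2 = 17982 frames. 228 ÷ 17982 → 0 full blocks, remainder 228.
Within the partial block the first minute is 1800 frames and each further minute 1798, so 0 further minute boundaries passed. Total skipped labels = 18 × 0 + 2 × 0 = 0.
Non-drop label index = 228 + 0 = 228; at 30 labels/s that is 00:00:07:18, i.e. DF 00:00:07;18.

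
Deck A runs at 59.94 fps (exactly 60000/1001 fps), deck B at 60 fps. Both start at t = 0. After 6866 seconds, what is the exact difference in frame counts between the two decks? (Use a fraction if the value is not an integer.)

411960/1001 frames

A emits 60000/1001 × 6866 = 411960000/1001 frames; B emits 60 × 6866 = 411960.
Difference = 411960/1001 frames (≈ 411.5485); B is ahead of A.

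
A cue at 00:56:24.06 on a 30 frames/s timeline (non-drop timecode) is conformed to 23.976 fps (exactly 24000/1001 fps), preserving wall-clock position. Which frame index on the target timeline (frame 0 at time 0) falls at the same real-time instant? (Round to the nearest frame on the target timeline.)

Source frame index: (0×3600 + 56×60 + 24) × 30 + 6 = 101526.
Real time: 101526 / (30) = 16921/5 s.
Target frame: (16921/5) × (24000/1001) = 81220800/1001 ≈ 81139.660 → 81140.

frame 81140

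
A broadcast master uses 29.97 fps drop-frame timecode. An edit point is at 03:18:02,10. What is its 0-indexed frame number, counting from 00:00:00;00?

As if non-drop at 30 labels/s: (3 × 3600 + 18 × 60 + 2) × 30 + 10 = 356470.
Minute boundaries passed: 198; those not divisible by 10: 198 − 19 = 179; dropped labels = 2 × 179 = 358.
Actual frame index = 356470 − 358 = 356112.

356112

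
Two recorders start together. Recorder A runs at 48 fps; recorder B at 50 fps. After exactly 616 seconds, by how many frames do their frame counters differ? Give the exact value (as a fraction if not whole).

1232 frames

A emits 48 × 616 = 29568 frames; B emits 50 × 616 = 30800.
Difference = 1232 frames; B is ahead of A.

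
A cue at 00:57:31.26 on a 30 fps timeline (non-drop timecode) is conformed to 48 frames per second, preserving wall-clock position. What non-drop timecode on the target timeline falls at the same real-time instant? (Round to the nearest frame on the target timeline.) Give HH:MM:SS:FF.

00:57:31:42

Source frame index: (0×3600 + 57×60 + 31) × 30 + 26 = 103556.
Real time: 103556 / (30) = 51778/15 s.
Target frame: (51778/15) × (48) = 828448/5 ≈ 165689.600 → 165690.
At 48 labels/s: frame 165690 → 00:57:31:42.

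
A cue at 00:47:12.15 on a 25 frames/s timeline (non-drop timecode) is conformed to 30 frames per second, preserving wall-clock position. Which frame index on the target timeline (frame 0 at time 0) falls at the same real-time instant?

Source frame index: (0×3600 + 47×60 + 12) × 25 + 15 = 70815.
Real time: 70815 / (25) = 14163/5 s.
Target frame: (14163/5) × (30) = 84978.

frame 84978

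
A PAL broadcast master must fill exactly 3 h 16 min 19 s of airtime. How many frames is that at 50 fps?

588950 frames

3 h 16 min 19 s = 11779 s.
Frames = 11779 × 50 = 588950.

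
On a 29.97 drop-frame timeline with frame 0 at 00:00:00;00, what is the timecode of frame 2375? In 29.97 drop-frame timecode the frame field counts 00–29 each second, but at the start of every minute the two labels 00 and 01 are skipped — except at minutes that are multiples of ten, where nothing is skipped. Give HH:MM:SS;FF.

00:01:19;07

Ten DF minutes hold 17982 frames, so frame 2375 lies in block 0 (frames 0–17981) with 2375 frames into that block.
The block's first minute is 1800 frames and the rest 1798 each; 2375 frames reaches minute 1, so 0 × 18 + 1 × 2 = 2 labels have been skipped so far.
Adding those back, label number 2375 + 2 = 2377 at 30 labels/s is 79 s + 7 f = 0 h 1 min 19 s frame 7, i.e. 00:01:19;07.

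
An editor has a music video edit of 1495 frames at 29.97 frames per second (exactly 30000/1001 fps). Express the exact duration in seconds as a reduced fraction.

299299/6000 seconds

Running time = 1495 ÷ (30000/1001) = 1495 × 1001/30000 = 299299/6000 s.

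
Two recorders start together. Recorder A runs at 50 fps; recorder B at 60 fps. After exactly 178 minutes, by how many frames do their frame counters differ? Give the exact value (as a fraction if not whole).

178 min = 10680 s.
A emits 50 × 10680 = 534000 frames; B emits 60 × 10680 = 640800.
Difference = 106800 frames; B is ahead of A.

106800 frames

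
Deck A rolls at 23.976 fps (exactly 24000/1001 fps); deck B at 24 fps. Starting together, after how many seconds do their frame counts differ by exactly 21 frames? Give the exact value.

The gap grows by |24 − 24000/1001| = 24/1001 frames per second.
Time for a 21-frame gap: 21 ÷ (24/1001) = 875.875 s.

875.875 seconds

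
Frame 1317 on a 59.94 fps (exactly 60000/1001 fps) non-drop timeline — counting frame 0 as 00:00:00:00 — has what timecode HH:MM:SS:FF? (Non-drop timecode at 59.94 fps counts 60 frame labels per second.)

00:00:21:57

1317 ÷ 60 = 21 full seconds, remainder 57 frames.
21 s = 0 h 0 min 21 s.
Timecode: 00:00:21:57.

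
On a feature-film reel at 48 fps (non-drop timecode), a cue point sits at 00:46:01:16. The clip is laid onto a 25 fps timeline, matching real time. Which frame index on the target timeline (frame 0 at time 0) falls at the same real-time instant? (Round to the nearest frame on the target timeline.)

Source frame index: (0×3600 + 46×60 + 1) × 48 + 16 = 132544.
Real time: 132544 / (48) = 8284/3 s.
Target frame: (8284/3) × (25) = 207100/3 ≈ 69033.333 → 69033.

frame 69033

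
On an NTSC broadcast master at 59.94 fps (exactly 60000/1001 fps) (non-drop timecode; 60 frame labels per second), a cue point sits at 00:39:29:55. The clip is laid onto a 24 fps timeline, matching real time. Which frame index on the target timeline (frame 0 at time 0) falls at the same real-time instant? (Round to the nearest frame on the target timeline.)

Source frame index: (0×3600 + 39×60 + 29) × 60 + 55 = 142195.
Real time: 142195 / (60000/1001) = 28467439/12000 s.
Target frame: (28467439/12000) × (24) = 28467439/500 ≈ 56934.878 → 56935.

frame 56935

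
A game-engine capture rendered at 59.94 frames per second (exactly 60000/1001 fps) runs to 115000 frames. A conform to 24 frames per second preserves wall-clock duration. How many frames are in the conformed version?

46046 frames

Target frames = source frames × (target rate / source rate) = 115000 × (24)/(60000/1001) = 115000 × 1001/2500 = 46046.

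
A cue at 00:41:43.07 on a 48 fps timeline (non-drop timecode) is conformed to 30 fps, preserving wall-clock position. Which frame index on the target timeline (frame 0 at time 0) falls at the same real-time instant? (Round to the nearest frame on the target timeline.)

Source frame index: (0×3600 + 41×60 + 43) × 48 + 7 = 120151.
Real time: 120151 / (48) = 120151/48 s.
Target frame: (120151/48) × (30) = 600755/8 ≈ 75094.375 → 75094.

frame 75094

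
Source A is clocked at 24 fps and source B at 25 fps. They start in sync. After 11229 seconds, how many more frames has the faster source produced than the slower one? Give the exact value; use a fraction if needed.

11229 frames

A emits 24 × 11229 = 269496 frames; B emits 25 × 11229 = 280725.
Difference = 11229 frames; B is ahead of A.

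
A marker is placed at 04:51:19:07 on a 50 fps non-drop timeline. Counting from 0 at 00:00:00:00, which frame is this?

Total seconds to the label: (4 × 3600 + 51 × 60 + 19) = 17479.
Frame index = 17479 × 50 + 7 = 873957.

frame 873957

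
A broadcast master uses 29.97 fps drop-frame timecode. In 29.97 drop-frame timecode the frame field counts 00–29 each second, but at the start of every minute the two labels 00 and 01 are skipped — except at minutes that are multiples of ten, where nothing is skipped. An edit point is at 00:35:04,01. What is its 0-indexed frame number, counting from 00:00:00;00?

As if non-drop at 30 labels/s: (0 × 3600 + 35 × 60 + 4) × 30 + 1 = 63121.
Minute boundaries passed: 35; those not divisible by 10: 35 − 3 = 32; dropped labels = 2 × 32 = 64.
Actual frame index = 63121 − 64 = 63057.

63057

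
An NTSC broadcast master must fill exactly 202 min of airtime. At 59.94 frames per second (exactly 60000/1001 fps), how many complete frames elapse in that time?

202 min = 12120 s.
Frames = 12120 × 60000/1001 = 727200000/1001 ≈ 726473.5265.
Complete frames: 726473.

726473 frames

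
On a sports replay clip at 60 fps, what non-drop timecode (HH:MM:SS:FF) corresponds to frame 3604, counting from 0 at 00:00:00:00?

3604 ÷ 60 = 60 full seconds, remainder 4 frames.
60 s = 0 h 1 min 0 s.
Timecode: 00:01:00:04.

00:01:00:04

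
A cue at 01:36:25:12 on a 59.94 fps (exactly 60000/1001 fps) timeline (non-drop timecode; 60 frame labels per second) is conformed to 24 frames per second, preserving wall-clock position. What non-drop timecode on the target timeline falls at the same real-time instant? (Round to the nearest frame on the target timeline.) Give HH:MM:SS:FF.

01:36:31:00

Source frame index: (1×3600 + 36×60 + 25) × 60 + 12 = 347112.
Real time: 347112 / (60000/1001) = 14477463/2500 s.
Target frame: (14477463/2500) × (24) = 86864778/625 ≈ 138983.645 → 138984.
At 24 labels/s: frame 138984 → 01:36:31:00.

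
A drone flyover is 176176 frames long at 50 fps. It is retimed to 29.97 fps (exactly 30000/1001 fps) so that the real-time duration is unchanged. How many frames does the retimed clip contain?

Target frames = source frames × (target rate / source rate) = 176176 × (30000/1001)/(50) = 176176 × 600/1001 = 105600.

105600 frames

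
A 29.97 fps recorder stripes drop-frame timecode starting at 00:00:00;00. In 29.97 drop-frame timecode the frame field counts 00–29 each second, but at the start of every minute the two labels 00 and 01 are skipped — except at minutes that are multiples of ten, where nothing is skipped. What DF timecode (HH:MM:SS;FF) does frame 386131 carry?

03:34:43;27

Each 10-minute DF block holds 10 × 60 × 30 − 9 × 2 = 17982 frames. 386131 ÷ 17982 → 21 full blocks, remainder 8509.
Within the partial block the first minute is 1800 frames and each further minute 1798, so 4 further minute boundaries passed. Total skipped labels = 18 × 21 + 2 × 4 = 386.
Non-drop label index = 386131 + 386 = 386517; at 30 labels/s that is 03:34:43:27, i.e. DF 03:34:43;27.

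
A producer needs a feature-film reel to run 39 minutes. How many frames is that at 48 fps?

112320 frames

39 min = 2340 s.
Frames = 2340 × 48 = 112320.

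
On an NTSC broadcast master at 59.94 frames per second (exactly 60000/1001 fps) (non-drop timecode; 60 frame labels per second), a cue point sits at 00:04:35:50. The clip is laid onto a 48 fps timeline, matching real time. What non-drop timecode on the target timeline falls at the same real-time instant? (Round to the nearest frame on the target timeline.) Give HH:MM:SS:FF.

Source frame index: (0×3600 + 4×60 + 35) × 60 + 50 = 16550.
Real time: 16550 / (60000/1001) = 331331/1200 s.
Target frame: (331331/1200) × (48) = 331331/25 ≈ 13253.240 → 13253.
At 48 labels/s: frame 13253 → 00:04:36:05.

00:04:36:05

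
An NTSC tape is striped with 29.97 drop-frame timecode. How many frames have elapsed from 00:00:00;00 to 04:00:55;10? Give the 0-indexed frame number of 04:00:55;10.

433228

As if non-drop at 30 labels/s: (4 × 3600 + 0 × 60 + 55) × 30 + 10 = 433660.
Minute boundaries passed: 240; those not divisible by 10: 240 − 24 = 216; dropped labels = 2 × 216 = 432.
Actual frame index = 433660 − 432 = 433228.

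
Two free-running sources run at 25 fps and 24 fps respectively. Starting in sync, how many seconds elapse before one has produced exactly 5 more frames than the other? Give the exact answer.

5 seconds

The gap grows by |24 − 25| = 1 frame per second.
Time for a 5-frame gap: 5 ÷ (1) = 5 s.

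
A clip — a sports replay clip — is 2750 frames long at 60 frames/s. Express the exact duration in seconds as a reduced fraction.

275/6 seconds

Running time = 2750 ÷ (60) = 2750 × 1/60 = 275/6 s.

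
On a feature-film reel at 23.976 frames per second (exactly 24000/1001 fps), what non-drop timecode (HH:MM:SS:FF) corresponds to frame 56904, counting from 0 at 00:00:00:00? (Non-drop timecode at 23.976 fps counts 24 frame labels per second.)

00:39:31:00

56904 ÷ 24 = 2371 full seconds, remainder 0 frames.
2371 s = 0 h 39 min 31 s.
Timecode: 00:39:31:00.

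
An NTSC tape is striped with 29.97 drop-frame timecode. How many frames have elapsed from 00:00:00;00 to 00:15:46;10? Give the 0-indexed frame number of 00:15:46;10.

28362

As if non-drop at 30 labels/s: (0 × 3600 + 15 × 60 + 46) × 30 + 10 = 28390.
Minute boundaries passed: 15; those not divisible by 10: 15 − 1 = 14; dropped labels = 2 × 14 = 28.
Actual frame index = 28390 − 28 = 28362.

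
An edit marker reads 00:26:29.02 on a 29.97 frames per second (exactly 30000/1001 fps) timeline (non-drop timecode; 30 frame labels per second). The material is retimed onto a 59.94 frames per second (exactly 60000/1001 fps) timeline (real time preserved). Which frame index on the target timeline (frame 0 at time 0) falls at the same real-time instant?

frame 95344

Source frame index: (0×3600 + 26×60 + 29) × 30 + 2 = 47672.
Real time: 47672 / (30000/1001) = 5964959/3750 s.
Target frame: (5964959/3750) × (60000/1001) = 95344.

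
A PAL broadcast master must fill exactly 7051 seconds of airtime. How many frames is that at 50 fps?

352550 frames

Frames = 7051 × 50 = 352550.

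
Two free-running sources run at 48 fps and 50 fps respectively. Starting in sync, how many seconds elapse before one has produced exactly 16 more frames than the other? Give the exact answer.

The gap grows by |50 − 48| = 2 frames per second.
Time for a 16-frame gap: 16 ÷ (2) = 8 s.

8 seconds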